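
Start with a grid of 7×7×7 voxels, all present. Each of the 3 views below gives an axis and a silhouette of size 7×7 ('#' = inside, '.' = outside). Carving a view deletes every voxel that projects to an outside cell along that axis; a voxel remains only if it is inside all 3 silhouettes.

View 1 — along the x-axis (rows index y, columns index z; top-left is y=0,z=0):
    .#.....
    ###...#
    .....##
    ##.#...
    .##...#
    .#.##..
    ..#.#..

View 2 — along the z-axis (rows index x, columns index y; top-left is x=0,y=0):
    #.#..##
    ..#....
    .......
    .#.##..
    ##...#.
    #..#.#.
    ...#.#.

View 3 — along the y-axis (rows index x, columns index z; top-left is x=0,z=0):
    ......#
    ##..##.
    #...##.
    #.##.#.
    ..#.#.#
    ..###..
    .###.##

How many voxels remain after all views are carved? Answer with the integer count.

|visual hull| = 17

start: 7×7×7 = 343 voxels
step 1: project along x, AND mask (18/49) → |grid| = 126
step 2: project along z, AND mask (16/49) → |grid| = 41
step 3: project along y, AND mask (23/49) → |grid| = 17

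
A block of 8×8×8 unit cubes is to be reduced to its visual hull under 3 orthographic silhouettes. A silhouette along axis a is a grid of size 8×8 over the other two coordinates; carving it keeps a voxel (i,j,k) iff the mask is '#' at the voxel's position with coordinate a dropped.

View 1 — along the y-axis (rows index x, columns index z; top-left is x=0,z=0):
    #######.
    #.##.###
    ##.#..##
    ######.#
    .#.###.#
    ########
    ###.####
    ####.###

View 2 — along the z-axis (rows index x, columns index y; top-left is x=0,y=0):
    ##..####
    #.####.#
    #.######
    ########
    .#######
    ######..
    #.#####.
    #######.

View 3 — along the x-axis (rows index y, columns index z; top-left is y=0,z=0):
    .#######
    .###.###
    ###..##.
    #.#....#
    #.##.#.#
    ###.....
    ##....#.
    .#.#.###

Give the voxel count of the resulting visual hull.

201 voxels

before carving: 512 voxels (8×8×8)
after view 1 [y-axis, 52 of 64 cells solid] → remaining = 416
after view 2 [z-axis, 53 of 64 cells solid] → remaining = 343
after view 3 [x-axis, 37 of 64 cells solid] → remaining = 201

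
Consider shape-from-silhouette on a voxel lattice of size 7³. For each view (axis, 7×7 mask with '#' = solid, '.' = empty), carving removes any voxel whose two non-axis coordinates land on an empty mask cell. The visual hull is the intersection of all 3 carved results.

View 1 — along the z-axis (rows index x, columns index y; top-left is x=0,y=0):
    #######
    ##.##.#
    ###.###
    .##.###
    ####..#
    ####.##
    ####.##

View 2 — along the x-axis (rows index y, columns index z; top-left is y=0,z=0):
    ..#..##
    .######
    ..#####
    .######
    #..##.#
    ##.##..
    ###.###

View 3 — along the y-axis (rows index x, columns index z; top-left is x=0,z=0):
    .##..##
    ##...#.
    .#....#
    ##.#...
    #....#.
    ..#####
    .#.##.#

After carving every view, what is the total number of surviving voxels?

start: 7×7×7 = 343 voxels
step 1: project along z, AND mask (40/49) → |grid| = 280
step 2: project along x, AND mask (34/49) → |grid| = 198
step 3: project along y, AND mask (23/49) → |grid| = 95

|visual hull| = 95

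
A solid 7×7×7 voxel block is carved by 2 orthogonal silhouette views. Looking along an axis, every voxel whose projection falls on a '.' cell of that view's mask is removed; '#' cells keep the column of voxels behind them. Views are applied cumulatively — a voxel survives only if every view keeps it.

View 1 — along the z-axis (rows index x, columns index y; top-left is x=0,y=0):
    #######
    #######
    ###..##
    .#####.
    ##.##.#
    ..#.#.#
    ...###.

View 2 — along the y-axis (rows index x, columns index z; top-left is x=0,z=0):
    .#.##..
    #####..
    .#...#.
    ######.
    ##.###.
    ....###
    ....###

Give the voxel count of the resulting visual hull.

full grid |V| = 343
step 1: project along z, AND mask (35/49) → |grid| = 245
step 2: project along y, AND mask (27/49) → |grid| = 139

voxel count = 139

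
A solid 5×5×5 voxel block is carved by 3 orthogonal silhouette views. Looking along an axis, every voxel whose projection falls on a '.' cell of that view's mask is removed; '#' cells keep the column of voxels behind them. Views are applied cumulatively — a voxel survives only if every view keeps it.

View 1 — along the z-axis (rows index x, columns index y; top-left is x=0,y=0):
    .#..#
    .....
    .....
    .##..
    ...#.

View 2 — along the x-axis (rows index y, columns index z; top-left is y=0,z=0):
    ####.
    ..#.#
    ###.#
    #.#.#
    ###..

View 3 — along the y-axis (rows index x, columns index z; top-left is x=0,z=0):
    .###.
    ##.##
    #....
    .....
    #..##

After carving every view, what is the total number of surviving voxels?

start: 5×5×5 = 125 voxels
V1 z: intersect with XY mask (5 set) -- 25 left
V2 x: intersect with YZ mask (16 set) -- 14 left
V3 y: intersect with XZ mask (11 set) -- 5 left

remaining voxels: 5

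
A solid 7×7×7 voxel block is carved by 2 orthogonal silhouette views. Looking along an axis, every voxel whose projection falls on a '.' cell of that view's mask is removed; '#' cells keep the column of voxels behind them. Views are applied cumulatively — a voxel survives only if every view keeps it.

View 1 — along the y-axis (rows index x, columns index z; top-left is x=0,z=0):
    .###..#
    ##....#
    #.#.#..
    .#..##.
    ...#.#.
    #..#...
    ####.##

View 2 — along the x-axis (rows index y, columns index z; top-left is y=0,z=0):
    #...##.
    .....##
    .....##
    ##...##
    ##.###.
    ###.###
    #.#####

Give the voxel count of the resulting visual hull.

remaining voxels: 90

before carving: 343 voxels (7×7×7)
step 1: project along y, AND mask (23/49) → |grid| = 161
step 2: project along x, AND mask (28/49) → |grid| = 90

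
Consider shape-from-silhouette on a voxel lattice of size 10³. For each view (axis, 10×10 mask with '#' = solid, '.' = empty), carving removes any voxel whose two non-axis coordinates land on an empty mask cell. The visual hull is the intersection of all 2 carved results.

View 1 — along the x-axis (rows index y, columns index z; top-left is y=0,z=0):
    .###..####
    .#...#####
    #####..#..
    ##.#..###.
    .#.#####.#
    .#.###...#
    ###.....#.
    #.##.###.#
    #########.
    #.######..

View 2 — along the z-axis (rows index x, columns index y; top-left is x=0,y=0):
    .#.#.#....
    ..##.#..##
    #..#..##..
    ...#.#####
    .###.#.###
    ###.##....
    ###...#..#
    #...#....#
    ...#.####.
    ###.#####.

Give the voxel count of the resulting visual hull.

start: 10×10×10 = 1000 voxels
after view 1 [x-axis, 64 of 100 cells solid] → remaining = 640
after view 2 [z-axis, 51 of 100 cells solid] → remaining = 322

voxel count = 322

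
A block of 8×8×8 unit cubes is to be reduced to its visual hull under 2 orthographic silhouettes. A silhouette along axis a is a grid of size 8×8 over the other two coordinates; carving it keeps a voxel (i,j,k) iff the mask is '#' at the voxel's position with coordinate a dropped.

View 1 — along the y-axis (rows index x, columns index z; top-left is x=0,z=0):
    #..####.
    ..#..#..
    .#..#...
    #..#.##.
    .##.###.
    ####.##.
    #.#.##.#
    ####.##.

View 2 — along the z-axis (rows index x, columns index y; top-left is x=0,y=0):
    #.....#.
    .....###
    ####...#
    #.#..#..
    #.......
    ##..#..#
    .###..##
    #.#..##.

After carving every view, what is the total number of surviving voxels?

remaining voxels: 116

before carving: 512 voxels (8×8×8)
[1] y-view keeps 35 columns → grid now 280
[2] z-view keeps 27 columns → grid now 116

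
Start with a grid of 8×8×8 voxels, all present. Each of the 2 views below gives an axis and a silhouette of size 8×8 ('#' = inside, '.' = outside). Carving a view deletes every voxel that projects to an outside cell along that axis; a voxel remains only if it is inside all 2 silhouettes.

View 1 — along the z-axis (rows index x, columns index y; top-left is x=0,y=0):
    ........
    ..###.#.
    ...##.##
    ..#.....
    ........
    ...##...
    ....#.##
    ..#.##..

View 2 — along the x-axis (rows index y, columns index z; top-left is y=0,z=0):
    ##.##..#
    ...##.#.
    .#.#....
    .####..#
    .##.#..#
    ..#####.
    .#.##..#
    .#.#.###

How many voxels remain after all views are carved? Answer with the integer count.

initial block: 8^3 = 512
V1 z: intersect with XY mask (17 set) -- 136 left
V2 x: intersect with YZ mask (33 set) -- 68 left

|visual hull| = 68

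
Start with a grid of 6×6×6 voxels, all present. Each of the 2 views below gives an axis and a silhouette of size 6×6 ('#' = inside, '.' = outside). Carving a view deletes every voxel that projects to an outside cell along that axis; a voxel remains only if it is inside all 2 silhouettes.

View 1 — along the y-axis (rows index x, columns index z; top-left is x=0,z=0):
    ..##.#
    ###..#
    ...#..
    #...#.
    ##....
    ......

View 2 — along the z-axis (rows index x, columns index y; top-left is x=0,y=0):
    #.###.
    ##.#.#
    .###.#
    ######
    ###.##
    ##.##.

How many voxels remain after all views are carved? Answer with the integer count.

full grid |V| = 216
  1. axis=1 (XZ plane), |mask|=12  ⇒  voxels=72
  2. axis=2 (XY plane), |mask|=27  ⇒  voxels=54

voxel count = 54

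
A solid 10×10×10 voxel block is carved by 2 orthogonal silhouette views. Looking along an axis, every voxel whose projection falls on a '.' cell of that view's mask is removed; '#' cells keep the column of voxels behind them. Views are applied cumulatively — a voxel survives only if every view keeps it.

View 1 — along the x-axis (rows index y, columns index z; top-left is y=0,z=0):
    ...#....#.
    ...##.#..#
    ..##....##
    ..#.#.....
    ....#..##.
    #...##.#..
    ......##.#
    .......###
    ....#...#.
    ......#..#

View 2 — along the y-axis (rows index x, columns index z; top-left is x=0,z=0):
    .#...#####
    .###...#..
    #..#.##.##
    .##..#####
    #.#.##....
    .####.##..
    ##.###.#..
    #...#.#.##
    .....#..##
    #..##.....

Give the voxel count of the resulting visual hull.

initial block: 10^3 = 1000
step 1: project along x, AND mask (29/100) → |grid| = 290
step 2: project along y, AND mask (50/100) → |grid| = 144

|visual hull| = 144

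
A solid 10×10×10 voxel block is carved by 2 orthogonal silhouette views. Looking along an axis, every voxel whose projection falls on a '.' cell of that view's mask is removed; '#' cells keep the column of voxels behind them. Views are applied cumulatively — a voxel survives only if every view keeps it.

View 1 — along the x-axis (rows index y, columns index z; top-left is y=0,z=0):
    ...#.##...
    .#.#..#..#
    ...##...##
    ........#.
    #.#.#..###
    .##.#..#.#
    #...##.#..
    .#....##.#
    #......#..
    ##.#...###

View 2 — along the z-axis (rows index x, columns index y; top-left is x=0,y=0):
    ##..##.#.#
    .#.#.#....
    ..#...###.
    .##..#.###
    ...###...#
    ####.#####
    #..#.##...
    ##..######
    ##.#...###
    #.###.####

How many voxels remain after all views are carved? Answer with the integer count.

|visual hull| = 225

initial block: 10^3 = 1000
V1 x: intersect with YZ mask (39 set) -- 390 left
V2 z: intersect with XY mask (58 set) -- 225 left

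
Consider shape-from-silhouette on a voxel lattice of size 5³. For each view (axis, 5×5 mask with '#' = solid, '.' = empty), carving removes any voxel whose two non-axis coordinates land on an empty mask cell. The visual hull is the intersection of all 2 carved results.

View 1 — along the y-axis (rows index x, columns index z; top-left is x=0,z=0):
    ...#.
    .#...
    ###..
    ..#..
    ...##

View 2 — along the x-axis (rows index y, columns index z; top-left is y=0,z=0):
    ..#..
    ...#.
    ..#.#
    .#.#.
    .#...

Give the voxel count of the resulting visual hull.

voxel count = 13

before carving: 125 voxels (5×5×5)
V1 y: intersect with XZ mask (8 set) -- 40 left
V2 x: intersect with YZ mask (7 set) -- 13 left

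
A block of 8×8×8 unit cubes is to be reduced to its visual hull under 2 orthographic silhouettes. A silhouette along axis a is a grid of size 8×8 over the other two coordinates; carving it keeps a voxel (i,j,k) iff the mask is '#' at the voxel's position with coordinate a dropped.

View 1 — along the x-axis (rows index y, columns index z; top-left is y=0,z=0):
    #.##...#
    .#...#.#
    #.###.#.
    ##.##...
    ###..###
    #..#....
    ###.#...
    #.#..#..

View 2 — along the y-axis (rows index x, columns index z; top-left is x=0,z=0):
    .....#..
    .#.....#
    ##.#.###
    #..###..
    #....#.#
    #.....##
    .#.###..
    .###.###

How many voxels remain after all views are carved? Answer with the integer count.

full grid |V| = 512
  1. axis=0 (YZ plane), |mask|=31  ⇒  voxels=248
  2. axis=1 (XZ plane), |mask|=29  ⇒  voxels=110

|visual hull| = 110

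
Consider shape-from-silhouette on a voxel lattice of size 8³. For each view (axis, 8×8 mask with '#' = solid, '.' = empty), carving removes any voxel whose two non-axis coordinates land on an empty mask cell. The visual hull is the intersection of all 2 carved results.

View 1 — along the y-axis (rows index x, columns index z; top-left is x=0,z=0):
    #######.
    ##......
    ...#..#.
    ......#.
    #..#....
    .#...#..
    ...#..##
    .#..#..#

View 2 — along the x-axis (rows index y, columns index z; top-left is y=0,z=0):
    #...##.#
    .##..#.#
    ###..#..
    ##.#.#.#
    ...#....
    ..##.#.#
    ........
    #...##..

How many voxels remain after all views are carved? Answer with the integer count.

63 voxels

start: 8×8×8 = 512 voxels
V1 y: intersect with XZ mask (22 set) -- 176 left
V2 x: intersect with YZ mask (25 set) -- 63 left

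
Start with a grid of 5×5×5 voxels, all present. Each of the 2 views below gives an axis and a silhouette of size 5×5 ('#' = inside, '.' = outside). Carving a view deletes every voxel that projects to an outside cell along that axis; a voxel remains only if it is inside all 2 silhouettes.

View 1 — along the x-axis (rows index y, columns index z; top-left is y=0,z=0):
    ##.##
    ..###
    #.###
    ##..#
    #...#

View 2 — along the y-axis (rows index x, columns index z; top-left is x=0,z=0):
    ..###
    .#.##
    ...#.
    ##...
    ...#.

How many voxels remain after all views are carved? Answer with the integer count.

voxel count = 32

initial block: 5^3 = 125
  1. axis=0 (YZ plane), |mask|=16  ⇒  voxels=80
  2. axis=1 (XZ plane), |mask|=10  ⇒  voxels=32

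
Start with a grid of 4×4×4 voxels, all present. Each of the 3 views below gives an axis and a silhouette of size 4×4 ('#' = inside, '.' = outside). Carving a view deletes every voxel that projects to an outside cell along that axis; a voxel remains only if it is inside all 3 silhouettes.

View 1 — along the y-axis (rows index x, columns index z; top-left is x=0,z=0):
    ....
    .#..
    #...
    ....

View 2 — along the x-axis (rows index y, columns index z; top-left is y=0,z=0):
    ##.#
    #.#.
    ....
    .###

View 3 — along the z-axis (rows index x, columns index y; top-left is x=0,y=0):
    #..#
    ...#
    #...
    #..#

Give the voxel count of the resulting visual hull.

remaining voxels: 2

full grid |V| = 64
V1 y: intersect with XZ mask (2 set) -- 8 left
V2 x: intersect with YZ mask (8 set) -- 4 left
V3 z: intersect with XY mask (6 set) -- 2 left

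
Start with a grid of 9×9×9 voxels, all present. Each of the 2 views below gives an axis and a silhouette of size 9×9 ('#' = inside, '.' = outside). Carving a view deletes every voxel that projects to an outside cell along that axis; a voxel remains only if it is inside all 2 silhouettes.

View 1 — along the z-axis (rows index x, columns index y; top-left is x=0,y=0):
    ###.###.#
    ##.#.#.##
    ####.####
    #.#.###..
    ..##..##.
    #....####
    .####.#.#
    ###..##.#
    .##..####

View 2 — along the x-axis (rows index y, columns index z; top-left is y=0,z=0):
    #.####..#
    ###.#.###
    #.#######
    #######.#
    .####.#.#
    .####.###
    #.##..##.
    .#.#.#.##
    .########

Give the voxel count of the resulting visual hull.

before carving: 729 voxels (9×9×9)
V1 z: intersect with XY mask (53 set) -- 477 left
V2 x: intersect with YZ mask (60 set) -- 354 left

354 voxels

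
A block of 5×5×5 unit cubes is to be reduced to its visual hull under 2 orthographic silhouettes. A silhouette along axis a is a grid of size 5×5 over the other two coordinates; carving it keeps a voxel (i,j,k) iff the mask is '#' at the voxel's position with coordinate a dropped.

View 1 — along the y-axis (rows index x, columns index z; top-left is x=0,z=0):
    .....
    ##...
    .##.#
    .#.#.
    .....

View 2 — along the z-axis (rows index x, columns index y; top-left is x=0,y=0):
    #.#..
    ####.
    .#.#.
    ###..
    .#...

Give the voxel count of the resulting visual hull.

20 voxels

initial block: 5^3 = 125
step 1: project along y, AND mask (7/25) → |grid| = 35
step 2: project along z, AND mask (12/25) → |grid| = 20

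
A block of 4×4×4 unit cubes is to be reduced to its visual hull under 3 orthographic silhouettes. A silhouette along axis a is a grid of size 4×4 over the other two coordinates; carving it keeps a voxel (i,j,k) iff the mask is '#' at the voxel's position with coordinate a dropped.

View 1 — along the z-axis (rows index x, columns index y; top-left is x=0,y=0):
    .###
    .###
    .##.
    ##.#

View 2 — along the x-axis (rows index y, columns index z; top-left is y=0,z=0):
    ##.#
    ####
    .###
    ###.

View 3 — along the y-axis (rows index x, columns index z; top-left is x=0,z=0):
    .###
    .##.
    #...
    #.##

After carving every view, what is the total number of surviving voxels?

voxel count = 22

start: 4×4×4 = 64 voxels
  1. axis=2 (XY plane), |mask|=11  ⇒  voxels=44
  2. axis=0 (YZ plane), |mask|=13  ⇒  voxels=37
  3. axis=1 (XZ plane), |mask|=9  ⇒  voxels=22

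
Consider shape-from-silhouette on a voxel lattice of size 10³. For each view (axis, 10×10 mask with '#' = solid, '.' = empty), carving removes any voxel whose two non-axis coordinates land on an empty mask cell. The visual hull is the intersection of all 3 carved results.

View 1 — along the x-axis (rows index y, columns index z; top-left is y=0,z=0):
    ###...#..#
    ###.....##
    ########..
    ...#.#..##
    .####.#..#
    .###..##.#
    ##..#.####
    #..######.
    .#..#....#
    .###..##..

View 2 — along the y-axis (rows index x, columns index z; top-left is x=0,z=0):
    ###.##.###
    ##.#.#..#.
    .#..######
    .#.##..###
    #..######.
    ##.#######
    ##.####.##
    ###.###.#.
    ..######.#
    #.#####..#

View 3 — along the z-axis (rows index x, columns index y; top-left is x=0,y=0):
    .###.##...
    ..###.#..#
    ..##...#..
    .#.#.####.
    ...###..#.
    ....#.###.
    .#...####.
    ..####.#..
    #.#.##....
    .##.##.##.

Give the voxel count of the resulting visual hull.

|visual hull| = 192

start: 10×10×10 = 1000 voxels
  1. axis=0 (YZ plane), |mask|=56  ⇒  voxels=560
  2. axis=1 (XZ plane), |mask|=71  ⇒  voxels=389
  3. axis=2 (XY plane), |mask|=47  ⇒  voxels=192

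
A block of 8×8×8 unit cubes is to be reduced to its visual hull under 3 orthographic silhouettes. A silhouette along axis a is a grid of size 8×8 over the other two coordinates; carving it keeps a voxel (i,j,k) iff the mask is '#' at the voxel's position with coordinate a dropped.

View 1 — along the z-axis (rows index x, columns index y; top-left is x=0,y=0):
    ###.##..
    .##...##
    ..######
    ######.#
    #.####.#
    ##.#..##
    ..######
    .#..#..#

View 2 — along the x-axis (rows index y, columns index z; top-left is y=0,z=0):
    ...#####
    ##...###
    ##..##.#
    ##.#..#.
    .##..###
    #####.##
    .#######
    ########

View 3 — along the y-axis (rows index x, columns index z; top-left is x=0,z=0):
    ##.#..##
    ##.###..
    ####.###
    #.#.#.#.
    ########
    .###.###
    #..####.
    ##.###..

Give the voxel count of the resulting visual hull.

full grid |V| = 512
[1] z-view keeps 42 columns → grid now 336
[2] x-view keeps 46 columns → grid now 244
[3] y-view keeps 45 columns → grid now 172

voxel count = 172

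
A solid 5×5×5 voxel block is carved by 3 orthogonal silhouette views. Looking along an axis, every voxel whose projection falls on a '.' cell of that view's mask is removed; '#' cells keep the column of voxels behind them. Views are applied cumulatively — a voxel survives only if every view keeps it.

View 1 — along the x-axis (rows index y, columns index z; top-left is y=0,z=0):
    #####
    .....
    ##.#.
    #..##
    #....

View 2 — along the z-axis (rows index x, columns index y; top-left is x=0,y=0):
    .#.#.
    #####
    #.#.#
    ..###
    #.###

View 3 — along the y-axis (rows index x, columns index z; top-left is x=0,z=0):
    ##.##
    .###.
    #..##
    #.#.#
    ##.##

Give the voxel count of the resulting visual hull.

before carving: 125 voxels (5×5×5)
after view 1 [x-axis, 12 of 25 cells solid] → remaining = 60
after view 2 [z-axis, 17 of 25 cells solid] → remaining = 43
after view 3 [y-axis, 17 of 25 cells solid] → remaining = 30

voxel count = 30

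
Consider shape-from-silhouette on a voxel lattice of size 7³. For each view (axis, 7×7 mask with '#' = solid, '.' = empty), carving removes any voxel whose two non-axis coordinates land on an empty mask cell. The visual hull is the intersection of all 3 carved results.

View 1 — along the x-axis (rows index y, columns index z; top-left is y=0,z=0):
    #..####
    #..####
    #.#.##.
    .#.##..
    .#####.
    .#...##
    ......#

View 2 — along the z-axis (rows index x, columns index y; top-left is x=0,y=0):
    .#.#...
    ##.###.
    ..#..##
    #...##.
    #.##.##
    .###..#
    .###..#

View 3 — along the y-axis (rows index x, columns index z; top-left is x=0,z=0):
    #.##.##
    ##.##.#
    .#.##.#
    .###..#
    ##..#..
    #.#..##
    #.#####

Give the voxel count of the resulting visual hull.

full grid |V| = 343
step 1: project along x, AND mask (26/49) → |grid| = 182
step 2: project along z, AND mask (26/49) → |grid| = 92
step 3: project along y, AND mask (31/49) → |grid| = 58

58 voxels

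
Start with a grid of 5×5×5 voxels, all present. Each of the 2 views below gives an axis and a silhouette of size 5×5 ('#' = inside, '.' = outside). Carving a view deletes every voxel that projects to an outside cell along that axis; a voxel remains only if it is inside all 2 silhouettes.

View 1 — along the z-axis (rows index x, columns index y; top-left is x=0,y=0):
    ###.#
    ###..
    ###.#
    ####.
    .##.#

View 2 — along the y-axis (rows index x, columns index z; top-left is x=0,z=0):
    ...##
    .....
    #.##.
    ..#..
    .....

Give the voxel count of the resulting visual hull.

initial block: 5^3 = 125
carve view 1 (along z, XY-mask fill 18/25): 90 voxels remain
carve view 2 (along y, XZ-mask fill 6/25): 24 voxels remain

24 voxels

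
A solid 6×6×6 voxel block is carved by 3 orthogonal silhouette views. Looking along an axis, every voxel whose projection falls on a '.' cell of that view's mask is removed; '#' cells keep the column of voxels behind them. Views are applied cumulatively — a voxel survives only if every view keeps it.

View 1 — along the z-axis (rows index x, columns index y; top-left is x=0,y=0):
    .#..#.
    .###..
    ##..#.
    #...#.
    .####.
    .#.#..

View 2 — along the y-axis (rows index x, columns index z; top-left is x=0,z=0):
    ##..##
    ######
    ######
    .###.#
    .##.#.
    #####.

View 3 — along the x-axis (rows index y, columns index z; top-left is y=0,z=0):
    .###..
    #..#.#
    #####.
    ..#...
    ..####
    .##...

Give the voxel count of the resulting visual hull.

remaining voxels: 38

full grid |V| = 216
V1 z: intersect with XY mask (16 set) -- 96 left
V2 y: intersect with XZ mask (28 set) -- 74 left
V3 x: intersect with YZ mask (18 set) -- 38 left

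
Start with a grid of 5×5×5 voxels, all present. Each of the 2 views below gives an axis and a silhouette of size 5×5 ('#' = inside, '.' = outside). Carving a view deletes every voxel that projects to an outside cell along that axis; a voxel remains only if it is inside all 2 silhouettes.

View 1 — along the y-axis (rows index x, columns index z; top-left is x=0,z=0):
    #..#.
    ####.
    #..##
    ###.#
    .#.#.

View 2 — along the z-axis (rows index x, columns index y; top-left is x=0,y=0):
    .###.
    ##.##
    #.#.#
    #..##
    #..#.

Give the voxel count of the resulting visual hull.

full grid |V| = 125
V1 y: intersect with XZ mask (15 set) -- 75 left
V2 z: intersect with XY mask (15 set) -- 47 left

|visual hull| = 47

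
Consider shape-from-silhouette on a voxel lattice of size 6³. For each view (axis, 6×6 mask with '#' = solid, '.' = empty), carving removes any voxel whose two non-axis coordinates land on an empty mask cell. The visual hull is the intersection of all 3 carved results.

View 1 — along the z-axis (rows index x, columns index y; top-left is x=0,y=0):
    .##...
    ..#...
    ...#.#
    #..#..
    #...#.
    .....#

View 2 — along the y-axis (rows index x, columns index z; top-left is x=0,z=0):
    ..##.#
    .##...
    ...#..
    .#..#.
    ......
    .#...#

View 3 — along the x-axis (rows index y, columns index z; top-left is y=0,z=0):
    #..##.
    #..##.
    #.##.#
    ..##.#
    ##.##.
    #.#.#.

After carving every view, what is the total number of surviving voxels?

|visual hull| = 7

initial block: 6^3 = 216
V1 z: intersect with XY mask (10 set) -- 60 left
V2 y: intersect with XZ mask (10 set) -- 16 left
V3 x: intersect with YZ mask (20 set) -- 7 left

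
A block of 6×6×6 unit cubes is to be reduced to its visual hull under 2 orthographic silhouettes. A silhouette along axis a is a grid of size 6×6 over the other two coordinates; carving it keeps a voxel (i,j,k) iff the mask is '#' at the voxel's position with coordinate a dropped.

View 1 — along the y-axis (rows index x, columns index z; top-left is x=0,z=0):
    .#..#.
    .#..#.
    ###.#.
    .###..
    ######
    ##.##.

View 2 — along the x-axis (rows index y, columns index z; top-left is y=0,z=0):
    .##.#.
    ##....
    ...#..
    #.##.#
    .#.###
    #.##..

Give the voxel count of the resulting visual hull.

|visual hull| = 60

before carving: 216 voxels (6×6×6)
V1 y: intersect with XZ mask (21 set) -- 126 left
V2 x: intersect with YZ mask (17 set) -- 60 left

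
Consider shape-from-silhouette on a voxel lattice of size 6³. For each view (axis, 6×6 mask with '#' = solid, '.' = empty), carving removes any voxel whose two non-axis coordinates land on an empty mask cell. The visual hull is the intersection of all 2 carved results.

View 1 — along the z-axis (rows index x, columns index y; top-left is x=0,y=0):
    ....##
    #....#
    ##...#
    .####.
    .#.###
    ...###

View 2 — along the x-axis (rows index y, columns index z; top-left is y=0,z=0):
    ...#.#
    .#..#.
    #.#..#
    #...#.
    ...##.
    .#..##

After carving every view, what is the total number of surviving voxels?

initial block: 6^3 = 216
  1. axis=2 (XY plane), |mask|=18  ⇒  voxels=108
  2. axis=0 (YZ plane), |mask|=14  ⇒  voxels=42

remaining voxels: 42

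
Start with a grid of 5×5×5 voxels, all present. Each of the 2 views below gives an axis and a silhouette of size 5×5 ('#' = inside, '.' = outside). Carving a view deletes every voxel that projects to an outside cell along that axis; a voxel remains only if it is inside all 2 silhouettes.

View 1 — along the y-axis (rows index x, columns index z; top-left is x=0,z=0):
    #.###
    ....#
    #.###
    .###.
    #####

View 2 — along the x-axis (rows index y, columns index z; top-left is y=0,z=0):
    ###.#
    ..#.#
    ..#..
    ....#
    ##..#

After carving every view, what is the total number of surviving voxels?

remaining voxels: 38

before carving: 125 voxels (5×5×5)
after view 1 [y-axis, 17 of 25 cells solid] → remaining = 85
after view 2 [x-axis, 11 of 25 cells solid] → remaining = 38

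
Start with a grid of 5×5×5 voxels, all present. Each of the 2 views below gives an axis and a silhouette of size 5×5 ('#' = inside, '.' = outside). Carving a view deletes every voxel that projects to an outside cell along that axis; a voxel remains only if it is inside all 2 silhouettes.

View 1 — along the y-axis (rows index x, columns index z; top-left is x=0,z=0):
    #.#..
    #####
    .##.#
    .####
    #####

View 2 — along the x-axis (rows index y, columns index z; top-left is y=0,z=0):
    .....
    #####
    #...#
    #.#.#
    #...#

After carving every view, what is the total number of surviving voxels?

voxel count = 45

start: 5×5×5 = 125 voxels
V1 y: intersect with XZ mask (19 set) -- 95 left
V2 x: intersect with YZ mask (12 set) -- 45 left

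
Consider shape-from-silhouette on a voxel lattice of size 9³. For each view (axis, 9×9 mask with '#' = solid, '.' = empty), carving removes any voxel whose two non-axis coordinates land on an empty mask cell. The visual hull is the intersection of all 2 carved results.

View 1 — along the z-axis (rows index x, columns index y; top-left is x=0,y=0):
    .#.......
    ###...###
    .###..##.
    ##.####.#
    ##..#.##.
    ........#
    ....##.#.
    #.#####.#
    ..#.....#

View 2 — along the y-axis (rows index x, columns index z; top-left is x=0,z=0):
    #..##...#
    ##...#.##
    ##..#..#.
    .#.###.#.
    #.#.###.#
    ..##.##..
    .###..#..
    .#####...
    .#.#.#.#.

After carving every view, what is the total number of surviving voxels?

178 voxels

start: 9×9×9 = 729 voxels
step 1: project along z, AND mask (37/81) → |grid| = 333
step 2: project along y, AND mask (41/81) → |grid| = 178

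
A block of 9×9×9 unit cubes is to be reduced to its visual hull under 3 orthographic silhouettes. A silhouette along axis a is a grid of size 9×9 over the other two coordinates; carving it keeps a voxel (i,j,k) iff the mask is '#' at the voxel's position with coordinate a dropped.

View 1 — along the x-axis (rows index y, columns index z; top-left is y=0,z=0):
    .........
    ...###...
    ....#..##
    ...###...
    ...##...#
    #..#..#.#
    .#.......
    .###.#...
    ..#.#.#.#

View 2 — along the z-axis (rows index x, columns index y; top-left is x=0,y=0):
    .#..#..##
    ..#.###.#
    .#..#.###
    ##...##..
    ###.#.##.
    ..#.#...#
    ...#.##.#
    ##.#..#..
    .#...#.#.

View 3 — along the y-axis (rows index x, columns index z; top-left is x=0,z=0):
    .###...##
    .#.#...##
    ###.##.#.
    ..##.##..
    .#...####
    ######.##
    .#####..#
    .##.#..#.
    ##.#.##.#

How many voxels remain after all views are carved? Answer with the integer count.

before carving: 729 voxels (9×9×9)
  1. axis=0 (YZ plane), |mask|=25  ⇒  voxels=225
  2. axis=2 (XY plane), |mask|=38  ⇒  voxels=106
  3. axis=1 (XZ plane), |mask|=48  ⇒  voxels=66

voxel count = 66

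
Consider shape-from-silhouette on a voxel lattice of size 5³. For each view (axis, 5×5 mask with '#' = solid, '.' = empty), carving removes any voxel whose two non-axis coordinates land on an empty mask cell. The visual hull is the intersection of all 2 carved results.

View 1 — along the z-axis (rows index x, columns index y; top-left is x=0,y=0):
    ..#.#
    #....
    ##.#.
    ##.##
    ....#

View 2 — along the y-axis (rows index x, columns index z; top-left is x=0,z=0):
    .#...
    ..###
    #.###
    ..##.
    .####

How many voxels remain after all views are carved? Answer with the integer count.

remaining voxels: 29

initial block: 5^3 = 125
  1. axis=2 (XY plane), |mask|=11  ⇒  voxels=55
  2. axis=1 (XZ plane), |mask|=14  ⇒  voxels=29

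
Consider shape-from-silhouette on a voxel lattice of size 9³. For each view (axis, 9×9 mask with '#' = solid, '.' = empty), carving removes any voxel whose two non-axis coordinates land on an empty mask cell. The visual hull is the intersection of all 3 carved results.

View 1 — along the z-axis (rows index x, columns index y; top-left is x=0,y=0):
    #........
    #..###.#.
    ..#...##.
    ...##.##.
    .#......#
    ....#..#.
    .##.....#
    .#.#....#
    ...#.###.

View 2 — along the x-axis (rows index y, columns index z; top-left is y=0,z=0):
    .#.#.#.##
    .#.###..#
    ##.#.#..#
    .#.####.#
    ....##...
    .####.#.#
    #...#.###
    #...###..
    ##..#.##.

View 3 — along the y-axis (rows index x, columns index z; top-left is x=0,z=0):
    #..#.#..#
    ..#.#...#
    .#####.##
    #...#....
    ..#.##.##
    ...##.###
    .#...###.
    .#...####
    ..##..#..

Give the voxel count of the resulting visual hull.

58 voxels

initial block: 9^3 = 729
after view 1 [z-axis, 27 of 81 cells solid] → remaining = 243
after view 2 [x-axis, 43 of 81 cells solid] → remaining = 127
after view 3 [y-axis, 38 of 81 cells solid] → remaining = 58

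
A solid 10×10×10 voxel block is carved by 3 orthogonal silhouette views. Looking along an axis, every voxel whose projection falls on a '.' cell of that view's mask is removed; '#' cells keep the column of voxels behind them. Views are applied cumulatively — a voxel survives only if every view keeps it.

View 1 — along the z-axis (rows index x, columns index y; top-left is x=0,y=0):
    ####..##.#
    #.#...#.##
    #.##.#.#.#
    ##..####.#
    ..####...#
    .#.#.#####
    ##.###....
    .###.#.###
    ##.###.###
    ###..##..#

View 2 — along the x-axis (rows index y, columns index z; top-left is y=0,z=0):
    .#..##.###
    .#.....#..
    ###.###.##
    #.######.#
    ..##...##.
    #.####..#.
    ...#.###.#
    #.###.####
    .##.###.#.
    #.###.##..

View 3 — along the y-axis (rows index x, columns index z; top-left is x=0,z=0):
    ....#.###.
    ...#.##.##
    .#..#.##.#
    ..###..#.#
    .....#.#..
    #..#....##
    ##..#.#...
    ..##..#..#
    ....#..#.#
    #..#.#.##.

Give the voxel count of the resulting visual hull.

156 voxels

full grid |V| = 1000
V1 z: intersect with XY mask (63 set) -- 630 left
V2 x: intersect with YZ mask (59 set) -- 375 left
V3 y: intersect with XZ mask (41 set) -- 156 left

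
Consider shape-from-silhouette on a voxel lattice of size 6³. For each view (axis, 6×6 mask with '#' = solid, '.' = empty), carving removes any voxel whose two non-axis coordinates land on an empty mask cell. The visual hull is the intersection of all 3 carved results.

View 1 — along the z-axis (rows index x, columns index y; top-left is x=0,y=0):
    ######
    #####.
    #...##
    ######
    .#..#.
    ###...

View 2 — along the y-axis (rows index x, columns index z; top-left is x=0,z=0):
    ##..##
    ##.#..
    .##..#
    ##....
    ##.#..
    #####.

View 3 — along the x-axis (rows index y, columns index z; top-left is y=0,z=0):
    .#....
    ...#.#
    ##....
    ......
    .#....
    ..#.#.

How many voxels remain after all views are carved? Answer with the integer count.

before carving: 216 voxels (6×6×6)
after view 1 [z-axis, 25 of 36 cells solid] → remaining = 150
after view 2 [y-axis, 20 of 36 cells solid] → remaining = 81
after view 3 [x-axis, 8 of 36 cells solid] → remaining = 24

24 voxels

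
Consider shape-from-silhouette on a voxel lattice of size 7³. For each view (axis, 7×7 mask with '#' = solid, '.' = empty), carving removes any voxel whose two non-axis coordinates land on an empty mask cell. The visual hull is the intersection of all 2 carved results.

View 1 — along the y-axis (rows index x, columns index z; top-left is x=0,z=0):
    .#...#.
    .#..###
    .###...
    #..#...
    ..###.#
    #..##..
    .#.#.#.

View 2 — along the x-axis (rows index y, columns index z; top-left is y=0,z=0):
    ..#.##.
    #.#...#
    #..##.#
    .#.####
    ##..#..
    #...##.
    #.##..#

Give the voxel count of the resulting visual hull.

|visual hull| = 71

full grid |V| = 343
carve view 1 (along y, XZ-mask fill 21/49): 147 voxels remain
carve view 2 (along x, YZ-mask fill 25/49): 71 voxels remain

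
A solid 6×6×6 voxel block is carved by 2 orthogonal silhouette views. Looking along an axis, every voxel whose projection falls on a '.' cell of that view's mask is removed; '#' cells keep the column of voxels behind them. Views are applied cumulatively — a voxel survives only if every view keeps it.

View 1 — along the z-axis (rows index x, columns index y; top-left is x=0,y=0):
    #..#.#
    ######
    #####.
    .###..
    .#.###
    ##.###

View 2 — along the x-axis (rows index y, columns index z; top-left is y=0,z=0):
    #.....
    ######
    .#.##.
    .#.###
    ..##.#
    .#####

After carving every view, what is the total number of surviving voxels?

before carving: 216 voxels (6×6×6)
step 1: project along z, AND mask (26/36) → |grid| = 156
step 2: project along x, AND mask (22/36) → |grid| = 99

voxel count = 99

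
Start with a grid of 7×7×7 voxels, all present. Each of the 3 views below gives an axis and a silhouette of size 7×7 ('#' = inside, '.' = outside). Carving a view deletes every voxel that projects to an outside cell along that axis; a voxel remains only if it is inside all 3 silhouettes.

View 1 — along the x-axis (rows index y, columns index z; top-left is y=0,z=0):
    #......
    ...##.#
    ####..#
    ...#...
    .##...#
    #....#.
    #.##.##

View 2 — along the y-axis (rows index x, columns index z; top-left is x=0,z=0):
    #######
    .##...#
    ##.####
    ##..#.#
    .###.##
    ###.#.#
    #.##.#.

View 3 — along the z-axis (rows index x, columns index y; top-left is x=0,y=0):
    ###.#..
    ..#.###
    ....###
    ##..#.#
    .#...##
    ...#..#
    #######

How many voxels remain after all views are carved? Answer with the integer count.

initial block: 7^3 = 343
  1. axis=0 (YZ plane), |mask|=20  ⇒  voxels=140
  2. axis=1 (XZ plane), |mask|=34  ⇒  voxels=99
  3. axis=2 (XY plane), |mask|=27  ⇒  voxels=58

voxel count = 58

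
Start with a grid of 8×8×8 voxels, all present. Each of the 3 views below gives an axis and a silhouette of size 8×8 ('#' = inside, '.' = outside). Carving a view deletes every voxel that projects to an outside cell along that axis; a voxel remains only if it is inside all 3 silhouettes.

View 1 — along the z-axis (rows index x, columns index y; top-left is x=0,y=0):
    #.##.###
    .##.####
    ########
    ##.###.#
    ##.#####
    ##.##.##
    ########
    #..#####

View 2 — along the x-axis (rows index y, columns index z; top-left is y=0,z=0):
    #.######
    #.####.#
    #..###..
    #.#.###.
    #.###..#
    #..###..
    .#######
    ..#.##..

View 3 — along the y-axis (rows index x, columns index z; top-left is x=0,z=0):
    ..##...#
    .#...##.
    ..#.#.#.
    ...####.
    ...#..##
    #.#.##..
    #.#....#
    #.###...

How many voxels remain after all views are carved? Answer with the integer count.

119 voxels

initial block: 8^3 = 512
V1 z: intersect with XY mask (53 set) -- 424 left
V2 x: intersect with YZ mask (41 set) -- 272 left
V3 y: intersect with XZ mask (27 set) -- 119 left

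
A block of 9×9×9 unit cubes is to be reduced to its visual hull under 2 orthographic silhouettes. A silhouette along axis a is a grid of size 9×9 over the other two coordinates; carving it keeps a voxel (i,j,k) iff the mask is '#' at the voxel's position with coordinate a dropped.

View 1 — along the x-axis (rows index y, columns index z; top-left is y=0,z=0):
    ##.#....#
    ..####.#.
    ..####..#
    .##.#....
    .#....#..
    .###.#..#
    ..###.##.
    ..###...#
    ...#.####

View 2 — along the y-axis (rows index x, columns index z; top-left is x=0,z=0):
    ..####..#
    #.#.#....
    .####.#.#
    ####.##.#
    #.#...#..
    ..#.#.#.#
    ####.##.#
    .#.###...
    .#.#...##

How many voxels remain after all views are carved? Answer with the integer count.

start: 9×9×9 = 729 voxels
V1 x: intersect with YZ mask (38 set) -- 342 left
V2 y: intersect with XZ mask (43 set) -- 197 left

remaining voxels: 197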